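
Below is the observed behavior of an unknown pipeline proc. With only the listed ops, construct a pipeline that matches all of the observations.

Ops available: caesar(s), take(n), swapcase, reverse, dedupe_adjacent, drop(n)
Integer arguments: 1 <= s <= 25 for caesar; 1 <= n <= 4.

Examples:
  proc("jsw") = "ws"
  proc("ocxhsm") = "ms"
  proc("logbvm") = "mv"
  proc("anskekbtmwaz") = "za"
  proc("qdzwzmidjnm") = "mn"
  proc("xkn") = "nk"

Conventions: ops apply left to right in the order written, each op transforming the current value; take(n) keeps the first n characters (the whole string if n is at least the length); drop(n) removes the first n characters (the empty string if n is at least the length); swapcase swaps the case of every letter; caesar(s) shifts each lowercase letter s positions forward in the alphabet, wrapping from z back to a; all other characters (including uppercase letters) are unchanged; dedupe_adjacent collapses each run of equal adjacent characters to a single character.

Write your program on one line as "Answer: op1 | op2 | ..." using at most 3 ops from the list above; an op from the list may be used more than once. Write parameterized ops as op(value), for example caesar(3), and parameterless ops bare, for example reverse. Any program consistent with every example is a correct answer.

reverse | take(4) | take(2)

Check, running the answer program on each example:
  "jsw" -> "wsj" -> "wsj" -> "ws"
  "ocxhsm" -> "mshxco" -> "mshx" -> "ms"
  "logbvm" -> "mvbgol" -> "mvbg" -> "mv"
  "anskekbtmwaz" -> "zawmtbkeksna" -> "zawm" -> "za"
  "qdzwzmidjnm" -> "mnjdimzwzdq" -> "mnjd" -> "mn"
  "xkn" -> "nkx" -> "nkx" -> "nk"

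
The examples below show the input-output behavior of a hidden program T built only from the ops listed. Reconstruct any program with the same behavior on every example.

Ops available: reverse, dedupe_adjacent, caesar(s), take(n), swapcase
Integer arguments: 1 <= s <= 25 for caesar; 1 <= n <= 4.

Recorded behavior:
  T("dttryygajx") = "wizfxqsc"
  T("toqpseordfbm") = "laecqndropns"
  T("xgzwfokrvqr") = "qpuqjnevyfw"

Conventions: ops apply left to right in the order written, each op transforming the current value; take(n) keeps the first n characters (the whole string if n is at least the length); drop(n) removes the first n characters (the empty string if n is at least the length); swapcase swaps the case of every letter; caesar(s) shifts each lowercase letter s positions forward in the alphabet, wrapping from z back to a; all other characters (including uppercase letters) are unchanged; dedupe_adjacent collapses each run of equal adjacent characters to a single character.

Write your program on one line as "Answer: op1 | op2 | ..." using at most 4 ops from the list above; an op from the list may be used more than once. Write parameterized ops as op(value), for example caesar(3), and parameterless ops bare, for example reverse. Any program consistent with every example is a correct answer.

reverse | dedupe_adjacent | caesar(9) | caesar(16)

Check, running the answer program on each example:
  "dttryygajx" -> "xjagyyrttd" -> "xjagyrtd" -> "gsjphacm" -> "wizfxqsc"
  "toqpseordfbm" -> "mbfdroespqot" -> "mbfdroespqot" -> "vkomaxnbyzxc" -> "laecqndropns"
  "xgzwfokrvqr" -> "rqvrkofwzgx" -> "rqvrkofwzgx" -> "azeatxofipg" -> "qpuqjnevyfw"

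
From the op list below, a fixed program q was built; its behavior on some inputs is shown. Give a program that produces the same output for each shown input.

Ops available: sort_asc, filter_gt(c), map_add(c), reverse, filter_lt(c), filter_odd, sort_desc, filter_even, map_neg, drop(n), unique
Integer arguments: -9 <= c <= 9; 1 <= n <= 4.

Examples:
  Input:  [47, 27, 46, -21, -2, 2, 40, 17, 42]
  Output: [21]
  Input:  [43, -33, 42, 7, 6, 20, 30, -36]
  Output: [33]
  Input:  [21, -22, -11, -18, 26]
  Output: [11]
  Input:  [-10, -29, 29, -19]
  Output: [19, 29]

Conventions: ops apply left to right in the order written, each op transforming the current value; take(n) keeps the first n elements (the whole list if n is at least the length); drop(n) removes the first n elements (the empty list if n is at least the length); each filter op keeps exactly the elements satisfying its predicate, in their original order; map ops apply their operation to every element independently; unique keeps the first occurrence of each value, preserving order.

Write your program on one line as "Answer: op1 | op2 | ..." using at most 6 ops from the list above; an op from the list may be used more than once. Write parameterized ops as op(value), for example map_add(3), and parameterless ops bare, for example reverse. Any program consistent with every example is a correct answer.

filter_odd | map_neg | sort_desc | reverse | filter_gt(-1)

Check, running the answer program on each example:
  [47, 27, 46, -21, -2, 2, 40, 17, 42] -> [47, 27, -21, 17] -> [-47, -27, 21, -17] -> [21, -17, -27, -47] -> [-47, -27, -17, 21] -> [21]
  [43, -33, 42, 7, 6, 20, 30, -36] -> [43, -33, 7] -> [-43, 33, -7] -> [33, -7, -43] -> [-43, -7, 33] -> [33]
  [21, -22, -11, -18, 26] -> [21, -11] -> [-21, 11] -> [11, -21] -> [-21, 11] -> [11]
  [-10, -29, 29, -19] -> [-29, 29, -19] -> [29, -29, 19] -> [29, 19, -29] -> [-29, 19, 29] -> [19, 29]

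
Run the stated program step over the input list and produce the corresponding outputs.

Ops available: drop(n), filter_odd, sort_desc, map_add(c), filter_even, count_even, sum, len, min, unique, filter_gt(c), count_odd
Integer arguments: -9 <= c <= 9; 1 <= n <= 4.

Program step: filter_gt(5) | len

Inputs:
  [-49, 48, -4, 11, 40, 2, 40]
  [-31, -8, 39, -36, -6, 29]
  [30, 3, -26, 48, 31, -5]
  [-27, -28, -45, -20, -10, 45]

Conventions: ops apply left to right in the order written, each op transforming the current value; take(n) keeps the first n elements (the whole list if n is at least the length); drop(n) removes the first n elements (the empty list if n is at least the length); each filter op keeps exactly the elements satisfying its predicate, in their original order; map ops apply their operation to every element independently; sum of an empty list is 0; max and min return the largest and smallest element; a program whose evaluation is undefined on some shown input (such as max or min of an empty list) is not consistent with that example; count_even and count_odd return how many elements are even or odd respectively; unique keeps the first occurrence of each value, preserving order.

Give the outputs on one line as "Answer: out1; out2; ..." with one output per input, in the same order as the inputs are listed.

4; 2; 3; 1

Execution, op by op:
  [-49, 48, -4, 11, 40, 2, 40] -> [48, 11, 40, 40] -> 4
  [-31, -8, 39, -36, -6, 29] -> [39, 29] -> 2
  [30, 3, -26, 48, 31, -5] -> [30, 48, 31] -> 3
  [-27, -28, -45, -20, -10, 45] -> [45] -> 1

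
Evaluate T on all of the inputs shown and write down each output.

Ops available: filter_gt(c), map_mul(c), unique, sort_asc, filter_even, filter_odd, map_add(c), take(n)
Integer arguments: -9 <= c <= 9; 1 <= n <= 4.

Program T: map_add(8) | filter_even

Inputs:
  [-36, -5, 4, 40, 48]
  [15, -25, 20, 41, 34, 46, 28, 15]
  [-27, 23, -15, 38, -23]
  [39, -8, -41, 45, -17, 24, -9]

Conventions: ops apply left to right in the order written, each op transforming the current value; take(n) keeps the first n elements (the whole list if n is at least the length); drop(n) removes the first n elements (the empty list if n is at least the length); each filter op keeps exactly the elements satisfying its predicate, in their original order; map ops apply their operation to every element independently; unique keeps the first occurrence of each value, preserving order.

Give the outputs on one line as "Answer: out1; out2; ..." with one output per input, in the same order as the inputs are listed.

Execution, op by op:
  [-36, -5, 4, 40, 48] -> [-28, 3, 12, 48, 56] -> [-28, 12, 48, 56]
  [15, -25, 20, 41, 34, 46, 28, 15] -> [23, -17, 28, 49, 42, 54, 36, 23] -> [28, 42, 54, 36]
  [-27, 23, -15, 38, -23] -> [-19, 31, -7, 46, -15] -> [46]
  [39, -8, -41, 45, -17, 24, -9] -> [47, 0, -33, 53, -9, 32, -1] -> [0, 32]

[-28, 12, 48, 56]; [28, 42, 54, 36]; [46]; [0, 32]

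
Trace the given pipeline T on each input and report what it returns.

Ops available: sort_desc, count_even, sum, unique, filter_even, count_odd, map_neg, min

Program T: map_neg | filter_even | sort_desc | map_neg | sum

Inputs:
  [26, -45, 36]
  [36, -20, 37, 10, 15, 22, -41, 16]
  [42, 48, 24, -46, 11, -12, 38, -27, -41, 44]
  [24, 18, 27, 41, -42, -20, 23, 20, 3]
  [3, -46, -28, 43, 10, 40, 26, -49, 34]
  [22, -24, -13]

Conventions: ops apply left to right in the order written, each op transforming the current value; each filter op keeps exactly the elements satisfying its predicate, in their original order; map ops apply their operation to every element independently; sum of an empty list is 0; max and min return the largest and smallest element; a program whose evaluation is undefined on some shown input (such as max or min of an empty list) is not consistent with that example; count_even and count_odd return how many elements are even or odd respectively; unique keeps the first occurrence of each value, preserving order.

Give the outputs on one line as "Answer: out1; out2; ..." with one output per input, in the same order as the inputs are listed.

Execution, op by op:
  [26, -45, 36] -> [-26, 45, -36] -> [-26, -36] -> [-26, -36] -> [26, 36] -> 62
  [36, -20, 37, 10, 15, 22, -41, 16] -> [-36, 20, -37, -10, -15, -22, 41, -16] -> [-36, 20, -10, -22, -16] -> [20, -10, -16, -22, -36] -> [-20, 10, 16, 22, 36] -> 64
  [42, 48, 24, -46, 11, -12, 38, -27, -41, 44] -> [-42, -48, -24, 46, -11, 12, -38, 27, 41, -44] -> [-42, -48, -24, 46, 12, -38, -44] -> [46, 12, -24, -38, -42, -44, -48] -> [-46, -12, 24, 38, 42, 44, 48] -> 138
  [24, 18, 27, 41, -42, -20, 23, 20, 3] -> [-24, -18, -27, -41, 42, 20, -23, -20, -3] -> [-24, -18, 42, 20, -20] -> [42, 20, -18, -20, -24] -> [-42, -20, 18, 20, 24] -> 0
  [3, -46, -28, 43, 10, 40, 26, -49, 34] -> [-3, 46, 28, -43, -10, -40, -26, 49, -34] -> [46, 28, -10, -40, -26, -34] -> [46, 28, -10, -26, -34, -40] -> [-46, -28, 10, 26, 34, 40] -> 36
  [22, -24, -13] -> [-22, 24, 13] -> [-22, 24] -> [24, -22] -> [-24, 22] -> -2

62; 64; 138; 0; 36; -2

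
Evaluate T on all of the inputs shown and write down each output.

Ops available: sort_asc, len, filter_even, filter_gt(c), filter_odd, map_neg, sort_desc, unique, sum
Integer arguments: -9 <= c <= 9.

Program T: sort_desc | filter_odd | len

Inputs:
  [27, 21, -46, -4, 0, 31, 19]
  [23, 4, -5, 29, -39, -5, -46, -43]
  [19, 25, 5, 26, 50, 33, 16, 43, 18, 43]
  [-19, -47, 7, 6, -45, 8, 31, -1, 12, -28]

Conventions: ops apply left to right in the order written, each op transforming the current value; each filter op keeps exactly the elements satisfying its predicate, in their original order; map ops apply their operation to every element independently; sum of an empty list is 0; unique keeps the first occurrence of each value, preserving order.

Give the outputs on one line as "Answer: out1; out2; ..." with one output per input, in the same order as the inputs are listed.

Execution, op by op:
  [27, 21, -46, -4, 0, 31, 19] -> [31, 27, 21, 19, 0, -4, -46] -> [31, 27, 21, 19] -> 4
  [23, 4, -5, 29, -39, -5, -46, -43] -> [29, 23, 4, -5, -5, -39, -43, -46] -> [29, 23, -5, -5, -39, -43] -> 6
  [19, 25, 5, 26, 50, 33, 16, 43, 18, 43] -> [50, 43, 43, 33, 26, 25, 19, 18, 16, 5] -> [43, 43, 33, 25, 19, 5] -> 6
  [-19, -47, 7, 6, -45, 8, 31, -1, 12, -28] -> [31, 12, 8, 7, 6, -1, -19, -28, -45, -47] -> [31, 7, -1, -19, -45, -47] -> 6

4; 6; 6; 6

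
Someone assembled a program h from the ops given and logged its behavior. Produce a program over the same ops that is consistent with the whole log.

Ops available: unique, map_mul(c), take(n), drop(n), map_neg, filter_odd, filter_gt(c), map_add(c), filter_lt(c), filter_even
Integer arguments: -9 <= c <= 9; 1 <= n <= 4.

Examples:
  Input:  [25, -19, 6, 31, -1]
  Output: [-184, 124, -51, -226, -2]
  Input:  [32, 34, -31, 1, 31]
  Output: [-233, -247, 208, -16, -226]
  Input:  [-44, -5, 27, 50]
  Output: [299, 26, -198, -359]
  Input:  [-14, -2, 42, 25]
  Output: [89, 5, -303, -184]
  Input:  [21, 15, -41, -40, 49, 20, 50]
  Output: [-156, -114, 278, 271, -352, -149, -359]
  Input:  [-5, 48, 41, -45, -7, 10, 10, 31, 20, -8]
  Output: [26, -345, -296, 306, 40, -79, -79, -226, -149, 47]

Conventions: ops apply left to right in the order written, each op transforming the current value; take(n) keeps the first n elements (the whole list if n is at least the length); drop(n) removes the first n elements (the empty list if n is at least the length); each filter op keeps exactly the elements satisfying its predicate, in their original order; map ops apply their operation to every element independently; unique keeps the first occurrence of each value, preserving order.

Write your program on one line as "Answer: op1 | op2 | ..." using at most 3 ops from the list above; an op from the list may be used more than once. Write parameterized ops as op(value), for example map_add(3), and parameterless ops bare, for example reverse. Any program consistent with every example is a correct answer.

map_mul(-7) | map_add(-9)

Check, running the answer program on each example:
  [25, -19, 6, 31, -1] -> [-175, 133, -42, -217, 7] -> [-184, 124, -51, -226, -2]
  [32, 34, -31, 1, 31] -> [-224, -238, 217, -7, -217] -> [-233, -247, 208, -16, -226]
  [-44, -5, 27, 50] -> [308, 35, -189, -350] -> [299, 26, -198, -359]
  [-14, -2, 42, 25] -> [98, 14, -294, -175] -> [89, 5, -303, -184]
  [21, 15, -41, -40, 49, 20, 50] -> [-147, -105, 287, 280, -343, -140, -350] -> [-156, -114, 278, 271, -352, -149, -359]
  [-5, 48, 41, -45, -7, 10, 10, 31, 20, -8] -> [35, -336, -287, 315, 49, -70, -70, -217, -140, 56] -> [26, -345, -296, 306, 40, -79, -79, -226, -149, 47]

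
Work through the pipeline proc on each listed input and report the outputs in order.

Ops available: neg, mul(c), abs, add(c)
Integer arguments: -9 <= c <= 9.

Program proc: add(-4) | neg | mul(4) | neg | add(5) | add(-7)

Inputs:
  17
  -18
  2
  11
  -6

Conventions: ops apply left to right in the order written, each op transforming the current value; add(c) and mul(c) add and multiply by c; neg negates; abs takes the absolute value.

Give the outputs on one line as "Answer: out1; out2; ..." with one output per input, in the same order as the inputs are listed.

Execution, op by op:
  17 -> 13 -> -13 -> -52 -> 52 -> 57 -> 50
  -18 -> -22 -> 22 -> 88 -> -88 -> -83 -> -90
  2 -> -2 -> 2 -> 8 -> -8 -> -3 -> -10
  11 -> 7 -> -7 -> -28 -> 28 -> 33 -> 26
  -6 -> -10 -> 10 -> 40 -> -40 -> -35 -> -42

50; -90; -10; 26; -42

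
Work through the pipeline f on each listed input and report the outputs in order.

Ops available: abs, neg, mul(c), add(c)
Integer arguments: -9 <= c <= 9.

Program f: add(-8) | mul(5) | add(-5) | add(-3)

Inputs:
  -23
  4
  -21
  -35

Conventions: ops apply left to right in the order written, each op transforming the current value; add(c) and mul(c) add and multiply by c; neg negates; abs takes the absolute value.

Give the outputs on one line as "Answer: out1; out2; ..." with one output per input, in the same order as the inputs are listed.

Execution, op by op:
  -23 -> -31 -> -155 -> -160 -> -163
  4 -> -4 -> -20 -> -25 -> -28
  -21 -> -29 -> -145 -> -150 -> -153
  -35 -> -43 -> -215 -> -220 -> -223

-163; -28; -153; -223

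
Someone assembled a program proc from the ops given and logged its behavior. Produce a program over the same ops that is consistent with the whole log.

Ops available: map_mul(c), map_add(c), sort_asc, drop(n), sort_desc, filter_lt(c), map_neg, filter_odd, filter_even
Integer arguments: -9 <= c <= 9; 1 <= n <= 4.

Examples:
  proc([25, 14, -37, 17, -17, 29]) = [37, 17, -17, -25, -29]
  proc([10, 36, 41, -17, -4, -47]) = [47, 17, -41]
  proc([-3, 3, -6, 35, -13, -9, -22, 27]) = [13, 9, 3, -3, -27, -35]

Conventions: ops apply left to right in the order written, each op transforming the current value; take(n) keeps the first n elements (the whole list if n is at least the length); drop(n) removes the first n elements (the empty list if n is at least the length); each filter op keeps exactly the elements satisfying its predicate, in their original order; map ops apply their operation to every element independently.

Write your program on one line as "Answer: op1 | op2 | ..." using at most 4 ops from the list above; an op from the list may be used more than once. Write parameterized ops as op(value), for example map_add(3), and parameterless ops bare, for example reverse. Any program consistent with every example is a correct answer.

filter_odd | sort_asc | map_neg

Check, running the answer program on each example:
  [25, 14, -37, 17, -17, 29] -> [25, -37, 17, -17, 29] -> [-37, -17, 17, 25, 29] -> [37, 17, -17, -25, -29]
  [10, 36, 41, -17, -4, -47] -> [41, -17, -47] -> [-47, -17, 41] -> [47, 17, -41]
  [-3, 3, -6, 35, -13, -9, -22, 27] -> [-3, 3, 35, -13, -9, 27] -> [-13, -9, -3, 3, 27, 35] -> [13, 9, 3, -3, -27, -35]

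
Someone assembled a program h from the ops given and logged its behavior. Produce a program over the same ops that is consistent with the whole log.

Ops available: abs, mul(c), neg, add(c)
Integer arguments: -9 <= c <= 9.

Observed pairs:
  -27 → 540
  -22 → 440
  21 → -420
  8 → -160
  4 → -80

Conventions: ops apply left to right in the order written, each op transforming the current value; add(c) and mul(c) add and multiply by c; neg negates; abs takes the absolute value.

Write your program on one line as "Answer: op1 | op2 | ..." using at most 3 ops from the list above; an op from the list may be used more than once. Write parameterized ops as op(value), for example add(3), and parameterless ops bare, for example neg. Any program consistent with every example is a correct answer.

mul(5) | neg | mul(4)

Check, running the answer program on each example:
  -27 -> -135 -> 135 -> 540
  -22 -> -110 -> 110 -> 440
  21 -> 105 -> -105 -> -420
  8 -> 40 -> -40 -> -160
  4 -> 20 -> -20 -> -80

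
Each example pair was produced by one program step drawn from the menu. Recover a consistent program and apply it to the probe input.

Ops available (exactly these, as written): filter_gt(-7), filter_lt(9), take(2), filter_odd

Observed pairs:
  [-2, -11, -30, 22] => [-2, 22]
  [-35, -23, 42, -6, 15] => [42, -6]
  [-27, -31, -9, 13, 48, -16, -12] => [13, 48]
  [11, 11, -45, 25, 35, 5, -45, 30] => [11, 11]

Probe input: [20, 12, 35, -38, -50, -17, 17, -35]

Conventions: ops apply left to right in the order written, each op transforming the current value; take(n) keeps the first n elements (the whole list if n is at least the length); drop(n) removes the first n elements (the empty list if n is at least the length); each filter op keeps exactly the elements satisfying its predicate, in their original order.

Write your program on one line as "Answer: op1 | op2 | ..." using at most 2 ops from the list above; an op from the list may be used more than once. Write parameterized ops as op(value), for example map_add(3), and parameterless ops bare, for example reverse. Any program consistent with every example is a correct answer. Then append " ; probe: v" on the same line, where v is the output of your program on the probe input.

filter_gt(-7) | take(2) ; probe: [20, 12]

Check, running the answer program on each example:
  [-2, -11, -30, 22] -> [-2, 22] -> [-2, 22]
  [-35, -23, 42, -6, 15] -> [42, -6, 15] -> [42, -6]
  [-27, -31, -9, 13, 48, -16, -12] -> [13, 48] -> [13, 48]
  [11, 11, -45, 25, 35, 5, -45, 30] -> [11, 11, 25, 35, 5, 30] -> [11, 11]
  probe: [20, 12, 35, -38, -50, -17, 17, -35] -> [20, 12, 35, 17] -> [20, 12]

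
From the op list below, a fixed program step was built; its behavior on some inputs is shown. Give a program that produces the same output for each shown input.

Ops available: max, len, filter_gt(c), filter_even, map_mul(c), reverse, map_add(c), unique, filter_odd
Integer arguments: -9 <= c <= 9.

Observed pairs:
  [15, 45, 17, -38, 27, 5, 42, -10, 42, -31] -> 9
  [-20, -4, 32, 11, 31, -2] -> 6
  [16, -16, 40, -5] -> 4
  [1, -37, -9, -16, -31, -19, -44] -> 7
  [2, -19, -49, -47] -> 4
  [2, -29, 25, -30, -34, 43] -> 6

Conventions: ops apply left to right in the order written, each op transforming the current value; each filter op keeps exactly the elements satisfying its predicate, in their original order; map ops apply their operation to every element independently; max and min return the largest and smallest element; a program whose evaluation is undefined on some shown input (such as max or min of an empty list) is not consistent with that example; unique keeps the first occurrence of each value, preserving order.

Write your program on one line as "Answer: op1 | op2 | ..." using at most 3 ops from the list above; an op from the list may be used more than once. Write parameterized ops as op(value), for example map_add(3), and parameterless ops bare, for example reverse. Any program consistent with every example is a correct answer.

unique | map_mul(6) | len

Check, running the answer program on each example:
  [15, 45, 17, -38, 27, 5, 42, -10, 42, -31] -> [15, 45, 17, -38, 27, 5, 42, -10, -31] -> [90, 270, 102, -228, 162, 30, 252, -60, -186] -> 9
  [-20, -4, 32, 11, 31, -2] -> [-20, -4, 32, 11, 31, -2] -> [-120, -24, 192, 66, 186, -12] -> 6
  [16, -16, 40, -5] -> [16, -16, 40, -5] -> [96, -96, 240, -30] -> 4
  [1, -37, -9, -16, -31, -19, -44] -> [1, -37, -9, -16, -31, -19, -44] -> [6, -222, -54, -96, -186, -114, -264] -> 7
  [2, -19, -49, -47] -> [2, -19, -49, -47] -> [12, -114, -294, -282] -> 4
  [2, -29, 25, -30, -34, 43] -> [2, -29, 25, -30, -34, 43] -> [12, -174, 150, -180, -204, 258] -> 6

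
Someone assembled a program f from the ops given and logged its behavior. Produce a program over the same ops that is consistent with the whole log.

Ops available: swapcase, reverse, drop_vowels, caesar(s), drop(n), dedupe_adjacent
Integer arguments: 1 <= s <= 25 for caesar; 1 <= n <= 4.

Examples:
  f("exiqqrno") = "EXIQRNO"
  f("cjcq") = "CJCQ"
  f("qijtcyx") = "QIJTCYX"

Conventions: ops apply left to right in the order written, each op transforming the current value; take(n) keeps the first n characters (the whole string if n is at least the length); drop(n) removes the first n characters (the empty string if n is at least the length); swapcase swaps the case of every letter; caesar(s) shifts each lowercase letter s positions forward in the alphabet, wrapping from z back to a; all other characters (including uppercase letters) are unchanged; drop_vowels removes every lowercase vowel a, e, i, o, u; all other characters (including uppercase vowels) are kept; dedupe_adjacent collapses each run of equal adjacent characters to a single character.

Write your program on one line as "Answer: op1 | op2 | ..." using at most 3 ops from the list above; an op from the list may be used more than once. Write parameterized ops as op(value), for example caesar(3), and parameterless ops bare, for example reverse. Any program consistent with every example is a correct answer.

swapcase | dedupe_adjacent

Check, running the answer program on each example:
  "exiqqrno" -> "EXIQQRNO" -> "EXIQRNO"
  "cjcq" -> "CJCQ" -> "CJCQ"
  "qijtcyx" -> "QIJTCYX" -> "QIJTCYX"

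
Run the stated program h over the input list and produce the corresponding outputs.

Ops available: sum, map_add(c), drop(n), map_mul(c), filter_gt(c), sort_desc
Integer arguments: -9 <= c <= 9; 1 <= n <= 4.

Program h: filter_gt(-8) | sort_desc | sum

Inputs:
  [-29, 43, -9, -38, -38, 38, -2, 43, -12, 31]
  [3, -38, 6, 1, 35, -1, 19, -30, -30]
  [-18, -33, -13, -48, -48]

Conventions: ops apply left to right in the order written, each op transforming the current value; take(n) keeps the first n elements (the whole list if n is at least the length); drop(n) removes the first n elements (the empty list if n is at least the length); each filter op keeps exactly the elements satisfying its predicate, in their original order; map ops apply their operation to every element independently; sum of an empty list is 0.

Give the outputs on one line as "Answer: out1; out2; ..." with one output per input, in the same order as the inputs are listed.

Execution, op by op:
  [-29, 43, -9, -38, -38, 38, -2, 43, -12, 31] -> [43, 38, -2, 43, 31] -> [43, 43, 38, 31, -2] -> 153
  [3, -38, 6, 1, 35, -1, 19, -30, -30] -> [3, 6, 1, 35, -1, 19] -> [35, 19, 6, 3, 1, -1] -> 63
  [-18, -33, -13, -48, -48] -> [] -> [] -> 0

153; 63; 0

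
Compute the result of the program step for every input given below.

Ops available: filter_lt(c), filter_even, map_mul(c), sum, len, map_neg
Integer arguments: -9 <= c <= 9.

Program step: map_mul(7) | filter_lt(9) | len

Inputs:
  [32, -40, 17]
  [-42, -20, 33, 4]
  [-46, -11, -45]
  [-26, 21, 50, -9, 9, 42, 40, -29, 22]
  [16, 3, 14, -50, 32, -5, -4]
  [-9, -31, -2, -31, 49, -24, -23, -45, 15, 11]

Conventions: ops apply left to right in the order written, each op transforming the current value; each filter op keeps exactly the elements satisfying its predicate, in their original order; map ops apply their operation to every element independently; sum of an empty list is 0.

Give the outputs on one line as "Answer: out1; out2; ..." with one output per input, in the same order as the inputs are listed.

1; 2; 3; 3; 3; 7

Execution, op by op:
  [32, -40, 17] -> [224, -280, 119] -> [-280] -> 1
  [-42, -20, 33, 4] -> [-294, -140, 231, 28] -> [-294, -140] -> 2
  [-46, -11, -45] -> [-322, -77, -315] -> [-322, -77, -315] -> 3
  [-26, 21, 50, -9, 9, 42, 40, -29, 22] -> [-182, 147, 350, -63, 63, 294, 280, -203, 154] -> [-182, -63, -203] -> 3
  [16, 3, 14, -50, 32, -5, -4] -> [112, 21, 98, -350, 224, -35, -28] -> [-350, -35, -28] -> 3
  [-9, -31, -2, -31, 49, -24, -23, -45, 15, 11] -> [-63, -217, -14, -217, 343, -168, -161, -315, 105, 77] -> [-63, -217, -14, -217, -168, -161, -315] -> 7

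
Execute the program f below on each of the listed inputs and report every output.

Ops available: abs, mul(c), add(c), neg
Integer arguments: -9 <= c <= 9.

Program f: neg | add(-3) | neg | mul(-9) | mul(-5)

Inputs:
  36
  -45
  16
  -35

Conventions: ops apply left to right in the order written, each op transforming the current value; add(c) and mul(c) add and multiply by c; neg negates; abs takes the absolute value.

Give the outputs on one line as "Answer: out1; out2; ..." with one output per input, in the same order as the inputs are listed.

Execution, op by op:
  36 -> -36 -> -39 -> 39 -> -351 -> 1755
  -45 -> 45 -> 42 -> -42 -> 378 -> -1890
  16 -> -16 -> -19 -> 19 -> -171 -> 855
  -35 -> 35 -> 32 -> -32 -> 288 -> -1440

1755; -1890; 855; -1440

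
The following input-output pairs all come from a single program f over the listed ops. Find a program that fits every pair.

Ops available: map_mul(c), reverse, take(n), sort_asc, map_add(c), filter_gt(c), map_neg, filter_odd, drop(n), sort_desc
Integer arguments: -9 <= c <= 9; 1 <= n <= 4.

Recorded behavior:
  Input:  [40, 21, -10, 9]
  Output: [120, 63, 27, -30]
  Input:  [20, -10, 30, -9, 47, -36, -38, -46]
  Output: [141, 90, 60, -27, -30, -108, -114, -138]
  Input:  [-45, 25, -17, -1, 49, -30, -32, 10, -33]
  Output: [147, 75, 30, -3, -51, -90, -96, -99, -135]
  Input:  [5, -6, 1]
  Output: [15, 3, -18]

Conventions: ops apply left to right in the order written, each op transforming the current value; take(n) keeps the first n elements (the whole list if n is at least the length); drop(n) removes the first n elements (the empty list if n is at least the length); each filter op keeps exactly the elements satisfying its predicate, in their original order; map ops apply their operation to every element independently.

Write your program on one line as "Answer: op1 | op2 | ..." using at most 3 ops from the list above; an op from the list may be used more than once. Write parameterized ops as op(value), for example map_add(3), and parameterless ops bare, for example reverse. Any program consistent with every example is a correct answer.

sort_asc | reverse | map_mul(3)

Check, running the answer program on each example:
  [40, 21, -10, 9] -> [-10, 9, 21, 40] -> [40, 21, 9, -10] -> [120, 63, 27, -30]
  [20, -10, 30, -9, 47, -36, -38, -46] -> [-46, -38, -36, -10, -9, 20, 30, 47] -> [47, 30, 20, -9, -10, -36, -38, -46] -> [141, 90, 60, -27, -30, -108, -114, -138]
  [-45, 25, -17, -1, 49, -30, -32, 10, -33] -> [-45, -33, -32, -30, -17, -1, 10, 25, 49] -> [49, 25, 10, -1, -17, -30, -32, -33, -45] -> [147, 75, 30, -3, -51, -90, -96, -99, -135]
  [5, -6, 1] -> [-6, 1, 5] -> [5, 1, -6] -> [15, 3, -18]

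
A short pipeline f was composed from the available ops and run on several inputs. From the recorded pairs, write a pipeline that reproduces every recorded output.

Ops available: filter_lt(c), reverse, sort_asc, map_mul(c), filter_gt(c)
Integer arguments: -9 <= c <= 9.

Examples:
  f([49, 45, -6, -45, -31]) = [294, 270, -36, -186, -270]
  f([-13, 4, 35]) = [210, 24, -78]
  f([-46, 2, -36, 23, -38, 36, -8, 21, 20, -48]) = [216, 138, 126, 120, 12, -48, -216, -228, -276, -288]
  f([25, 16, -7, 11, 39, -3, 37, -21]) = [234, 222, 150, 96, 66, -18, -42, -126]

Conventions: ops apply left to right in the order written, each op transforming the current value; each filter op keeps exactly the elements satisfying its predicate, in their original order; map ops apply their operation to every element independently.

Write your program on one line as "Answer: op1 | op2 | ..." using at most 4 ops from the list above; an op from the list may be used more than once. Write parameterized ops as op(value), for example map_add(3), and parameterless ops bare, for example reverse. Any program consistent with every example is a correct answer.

reverse | sort_asc | reverse | map_mul(6)

Check, running the answer program on each example:
  [49, 45, -6, -45, -31] -> [-31, -45, -6, 45, 49] -> [-45, -31, -6, 45, 49] -> [49, 45, -6, -31, -45] -> [294, 270, -36, -186, -270]
  [-13, 4, 35] -> [35, 4, -13] -> [-13, 4, 35] -> [35, 4, -13] -> [210, 24, -78]
  [-46, 2, -36, 23, -38, 36, -8, 21, 20, -48] -> [-48, 20, 21, -8, 36, -38, 23, -36, 2, -46] -> [-48, -46, -38, -36, -8, 2, 20, 21, 23, 36] -> [36, 23, 21, 20, 2, -8, -36, -38, -46, -48] -> [216, 138, 126, 120, 12, -48, -216, -228, -276, -288]
  [25, 16, -7, 11, 39, -3, 37, -21] -> [-21, 37, -3, 39, 11, -7, 16, 25] -> [-21, -7, -3, 11, 16, 25, 37, 39] -> [39, 37, 25, 16, 11, -3, -7, -21] -> [234, 222, 150, 96, 66, -18, -42, -126]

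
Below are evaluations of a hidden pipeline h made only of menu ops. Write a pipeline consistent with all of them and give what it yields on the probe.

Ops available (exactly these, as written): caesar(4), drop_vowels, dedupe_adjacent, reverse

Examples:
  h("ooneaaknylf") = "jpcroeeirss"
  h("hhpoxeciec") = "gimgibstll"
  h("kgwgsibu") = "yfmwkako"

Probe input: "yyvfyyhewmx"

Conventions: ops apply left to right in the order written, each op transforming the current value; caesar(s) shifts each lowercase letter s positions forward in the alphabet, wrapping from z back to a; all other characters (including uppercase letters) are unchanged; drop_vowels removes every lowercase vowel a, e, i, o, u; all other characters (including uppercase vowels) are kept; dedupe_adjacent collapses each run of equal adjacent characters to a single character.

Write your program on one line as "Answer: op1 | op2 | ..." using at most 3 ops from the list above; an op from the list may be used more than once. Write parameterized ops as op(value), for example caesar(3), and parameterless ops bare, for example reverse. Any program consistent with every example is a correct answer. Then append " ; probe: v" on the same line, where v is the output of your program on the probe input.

caesar(4) | reverse ; probe: "bqailccjzcc"

Check, running the answer program on each example:
  "ooneaaknylf" -> "ssrieeorcpj" -> "jpcroeeirss"
  "hhpoxeciec" -> "lltsbigmig" -> "gimgibstll"
  "kgwgsibu" -> "okakwmfy" -> "yfmwkako"
  probe: "yyvfyyhewmx" -> "cczjccliaqb" -> "bqailccjzcc"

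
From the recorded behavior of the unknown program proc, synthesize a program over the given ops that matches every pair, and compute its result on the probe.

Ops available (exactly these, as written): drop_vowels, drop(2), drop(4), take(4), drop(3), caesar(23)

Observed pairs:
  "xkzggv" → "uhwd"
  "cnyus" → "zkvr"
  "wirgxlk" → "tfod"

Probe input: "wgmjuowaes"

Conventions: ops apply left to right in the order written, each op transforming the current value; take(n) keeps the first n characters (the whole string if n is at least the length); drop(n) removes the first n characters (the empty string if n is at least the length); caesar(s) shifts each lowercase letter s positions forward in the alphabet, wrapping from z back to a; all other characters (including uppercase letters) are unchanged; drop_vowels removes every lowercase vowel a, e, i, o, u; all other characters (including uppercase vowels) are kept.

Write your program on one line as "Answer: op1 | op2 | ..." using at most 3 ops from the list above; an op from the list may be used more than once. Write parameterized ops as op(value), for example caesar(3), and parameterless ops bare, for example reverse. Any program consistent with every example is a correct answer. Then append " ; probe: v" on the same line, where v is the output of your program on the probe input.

caesar(23) | take(4) ; probe: "tdjg"

Check, running the answer program on each example:
  "xkzggv" -> "uhwdds" -> "uhwd"
  "cnyus" -> "zkvrp" -> "zkvr"
  "wirgxlk" -> "tfoduih" -> "tfod"
  probe: "wgmjuowaes" -> "tdjgrltxbp" -> "tdjg"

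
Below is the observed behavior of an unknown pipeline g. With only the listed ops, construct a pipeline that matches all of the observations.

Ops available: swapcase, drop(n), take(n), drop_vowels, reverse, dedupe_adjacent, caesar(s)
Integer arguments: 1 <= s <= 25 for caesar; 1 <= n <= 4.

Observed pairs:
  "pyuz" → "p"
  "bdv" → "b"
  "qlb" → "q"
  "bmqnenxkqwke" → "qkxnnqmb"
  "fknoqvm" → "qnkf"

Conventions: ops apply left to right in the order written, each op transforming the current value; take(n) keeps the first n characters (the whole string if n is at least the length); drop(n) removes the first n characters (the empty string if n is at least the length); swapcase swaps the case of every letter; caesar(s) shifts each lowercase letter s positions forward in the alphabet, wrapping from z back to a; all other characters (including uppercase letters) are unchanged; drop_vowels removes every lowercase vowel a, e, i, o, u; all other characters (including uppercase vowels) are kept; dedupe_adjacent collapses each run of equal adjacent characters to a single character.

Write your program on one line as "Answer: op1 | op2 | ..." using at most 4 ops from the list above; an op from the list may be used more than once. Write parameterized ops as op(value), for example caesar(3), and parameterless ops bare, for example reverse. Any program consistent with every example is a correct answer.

drop_vowels | reverse | drop(2)

Check, running the answer program on each example:
  "pyuz" -> "pyz" -> "zyp" -> "p"
  "bdv" -> "bdv" -> "vdb" -> "b"
  "qlb" -> "qlb" -> "blq" -> "q"
  "bmqnenxkqwke" -> "bmqnnxkqwk" -> "kwqkxnnqmb" -> "qkxnnqmb"
  "fknoqvm" -> "fknqvm" -> "mvqnkf" -> "qnkf"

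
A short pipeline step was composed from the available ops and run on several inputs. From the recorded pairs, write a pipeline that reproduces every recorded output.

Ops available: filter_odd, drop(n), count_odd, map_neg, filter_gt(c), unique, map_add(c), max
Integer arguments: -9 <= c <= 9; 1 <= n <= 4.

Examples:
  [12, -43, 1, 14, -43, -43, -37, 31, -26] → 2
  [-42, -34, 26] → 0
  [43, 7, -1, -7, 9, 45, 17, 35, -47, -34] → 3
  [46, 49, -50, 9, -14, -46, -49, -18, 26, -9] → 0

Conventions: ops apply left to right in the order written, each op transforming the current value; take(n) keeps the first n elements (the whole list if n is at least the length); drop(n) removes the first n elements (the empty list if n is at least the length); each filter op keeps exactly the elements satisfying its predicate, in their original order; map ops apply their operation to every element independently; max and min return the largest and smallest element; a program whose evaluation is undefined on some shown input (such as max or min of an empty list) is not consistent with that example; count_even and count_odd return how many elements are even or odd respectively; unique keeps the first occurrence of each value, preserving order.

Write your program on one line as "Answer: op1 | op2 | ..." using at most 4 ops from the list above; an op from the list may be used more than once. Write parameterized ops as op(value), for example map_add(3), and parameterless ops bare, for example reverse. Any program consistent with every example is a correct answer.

drop(4) | filter_odd | drop(2) | count_odd

Check, running the answer program on each example:
  [12, -43, 1, 14, -43, -43, -37, 31, -26] -> [-43, -43, -37, 31, -26] -> [-43, -43, -37, 31] -> [-37, 31] -> 2
  [-42, -34, 26] -> [] -> [] -> [] -> 0
  [43, 7, -1, -7, 9, 45, 17, 35, -47, -34] -> [9, 45, 17, 35, -47, -34] -> [9, 45, 17, 35, -47] -> [17, 35, -47] -> 3
  [46, 49, -50, 9, -14, -46, -49, -18, 26, -9] -> [-14, -46, -49, -18, 26, -9] -> [-49, -9] -> [] -> 0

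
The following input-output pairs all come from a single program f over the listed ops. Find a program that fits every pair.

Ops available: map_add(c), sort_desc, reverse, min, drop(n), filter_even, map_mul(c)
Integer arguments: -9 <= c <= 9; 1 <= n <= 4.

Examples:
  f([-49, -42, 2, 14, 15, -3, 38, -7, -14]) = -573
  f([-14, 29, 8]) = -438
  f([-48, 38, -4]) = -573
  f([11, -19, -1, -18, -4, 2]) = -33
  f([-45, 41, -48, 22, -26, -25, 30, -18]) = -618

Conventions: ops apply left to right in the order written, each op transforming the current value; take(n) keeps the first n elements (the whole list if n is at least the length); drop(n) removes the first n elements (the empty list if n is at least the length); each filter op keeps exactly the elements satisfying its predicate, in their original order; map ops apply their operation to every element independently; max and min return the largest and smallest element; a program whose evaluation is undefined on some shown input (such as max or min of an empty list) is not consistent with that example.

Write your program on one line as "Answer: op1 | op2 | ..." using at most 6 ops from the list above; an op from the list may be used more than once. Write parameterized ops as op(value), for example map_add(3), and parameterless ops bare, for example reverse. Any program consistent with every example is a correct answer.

map_mul(-1) | map_mul(3) | map_mul(5) | map_add(-3) | drop(1) | min

Check, running the answer program on each example:
  [-49, -42, 2, 14, 15, -3, 38, -7, -14] -> [49, 42, -2, -14, -15, 3, -38, 7, 14] -> [147, 126, -6, -42, -45, 9, -114, 21, 42] -> [735, 630, -30, -210, -225, 45, -570, 105, 210] -> [732, 627, -33, -213, -228, 42, -573, 102, 207] -> [627, -33, -213, -228, 42, -573, 102, 207] -> -573
  [-14, 29, 8] -> [14, -29, -8] -> [42, -87, -24] -> [210, -435, -120] -> [207, -438, -123] -> [-438, -123] -> -438
  [-48, 38, -4] -> [48, -38, 4] -> [144, -114, 12] -> [720, -570, 60] -> [717, -573, 57] -> [-573, 57] -> -573
  [11, -19, -1, -18, -4, 2] -> [-11, 19, 1, 18, 4, -2] -> [-33, 57, 3, 54, 12, -6] -> [-165, 285, 15, 270, 60, -30] -> [-168, 282, 12, 267, 57, -33] -> [282, 12, 267, 57, -33] -> -33
  [-45, 41, -48, 22, -26, -25, 30, -18] -> [45, -41, 48, -22, 26, 25, -30, 18] -> [135, -123, 144, -66, 78, 75, -90, 54] -> [675, -615, 720, -330, 390, 375, -450, 270] -> [672, -618, 717, -333, 387, 372, -453, 267] -> [-618, 717, -333, 387, 372, -453, 267] -> -618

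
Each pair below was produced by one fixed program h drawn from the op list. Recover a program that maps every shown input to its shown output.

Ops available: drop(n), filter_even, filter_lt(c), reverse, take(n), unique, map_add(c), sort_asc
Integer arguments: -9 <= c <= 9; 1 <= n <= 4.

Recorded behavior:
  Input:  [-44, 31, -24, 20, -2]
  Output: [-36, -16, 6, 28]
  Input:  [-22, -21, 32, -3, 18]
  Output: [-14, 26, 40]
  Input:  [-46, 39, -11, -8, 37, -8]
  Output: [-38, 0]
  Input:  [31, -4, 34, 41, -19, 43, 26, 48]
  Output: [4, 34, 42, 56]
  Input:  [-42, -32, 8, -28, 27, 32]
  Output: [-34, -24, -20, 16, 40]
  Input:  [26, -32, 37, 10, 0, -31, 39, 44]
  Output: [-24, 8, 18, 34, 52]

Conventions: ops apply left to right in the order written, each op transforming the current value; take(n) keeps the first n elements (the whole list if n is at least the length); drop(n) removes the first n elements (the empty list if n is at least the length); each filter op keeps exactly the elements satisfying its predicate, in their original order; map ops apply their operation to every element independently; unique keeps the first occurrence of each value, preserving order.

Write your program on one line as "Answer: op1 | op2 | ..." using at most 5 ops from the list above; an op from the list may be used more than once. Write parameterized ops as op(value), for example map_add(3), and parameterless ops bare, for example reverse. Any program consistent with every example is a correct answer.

filter_even | map_add(8) | sort_asc | unique

Check, running the answer program on each example:
  [-44, 31, -24, 20, -2] -> [-44, -24, 20, -2] -> [-36, -16, 28, 6] -> [-36, -16, 6, 28] -> [-36, -16, 6, 28]
  [-22, -21, 32, -3, 18] -> [-22, 32, 18] -> [-14, 40, 26] -> [-14, 26, 40] -> [-14, 26, 40]
  [-46, 39, -11, -8, 37, -8] -> [-46, -8, -8] -> [-38, 0, 0] -> [-38, 0, 0] -> [-38, 0]
  [31, -4, 34, 41, -19, 43, 26, 48] -> [-4, 34, 26, 48] -> [4, 42, 34, 56] -> [4, 34, 42, 56] -> [4, 34, 42, 56]
  [-42, -32, 8, -28, 27, 32] -> [-42, -32, 8, -28, 32] -> [-34, -24, 16, -20, 40] -> [-34, -24, -20, 16, 40] -> [-34, -24, -20, 16, 40]
  [26, -32, 37, 10, 0, -31, 39, 44] -> [26, -32, 10, 0, 44] -> [34, -24, 18, 8, 52] -> [-24, 8, 18, 34, 52] -> [-24, 8, 18, 34, 52]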